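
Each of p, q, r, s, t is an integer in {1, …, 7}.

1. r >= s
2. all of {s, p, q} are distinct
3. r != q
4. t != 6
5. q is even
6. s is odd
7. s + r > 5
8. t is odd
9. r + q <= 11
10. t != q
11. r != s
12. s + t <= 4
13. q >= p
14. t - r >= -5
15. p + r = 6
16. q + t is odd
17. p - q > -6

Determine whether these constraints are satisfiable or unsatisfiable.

Satisfiable

The assignment p = 1, q = 6, r = 5, s = 3, t = 1 works:
  constraint 7 holds since s + r = 8.
  constraint 9 holds since r + q = 11.
  constraint 12 holds since s + t = 4.
The rest check out directly.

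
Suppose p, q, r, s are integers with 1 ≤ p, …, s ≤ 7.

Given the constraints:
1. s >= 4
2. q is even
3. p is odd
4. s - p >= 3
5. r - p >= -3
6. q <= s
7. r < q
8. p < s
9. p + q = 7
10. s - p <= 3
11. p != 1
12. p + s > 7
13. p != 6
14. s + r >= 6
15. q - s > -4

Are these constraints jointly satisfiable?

Try p = 3, q = 4, r = 2, s = 6.
Check constraint 4: s - p = 3; constraint 5: r - p = -1. The remaining constraints are straightforward to verify.

Satisfiable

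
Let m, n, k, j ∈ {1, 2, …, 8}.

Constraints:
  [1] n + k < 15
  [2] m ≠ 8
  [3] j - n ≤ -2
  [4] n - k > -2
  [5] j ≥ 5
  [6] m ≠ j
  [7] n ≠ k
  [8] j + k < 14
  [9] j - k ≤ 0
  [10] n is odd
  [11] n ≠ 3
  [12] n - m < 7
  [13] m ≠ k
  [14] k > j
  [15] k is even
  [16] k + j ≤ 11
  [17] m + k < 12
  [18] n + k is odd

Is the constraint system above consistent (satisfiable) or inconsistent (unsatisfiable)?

The assignment m = 3, n = 7, k = 6, j = 5 works:
  constraint 1 holds since n + k = 13.
  constraint 3 holds since j - n = -2.
  constraint 4 holds since n - k = 1.
The rest check out directly.

Satisfiable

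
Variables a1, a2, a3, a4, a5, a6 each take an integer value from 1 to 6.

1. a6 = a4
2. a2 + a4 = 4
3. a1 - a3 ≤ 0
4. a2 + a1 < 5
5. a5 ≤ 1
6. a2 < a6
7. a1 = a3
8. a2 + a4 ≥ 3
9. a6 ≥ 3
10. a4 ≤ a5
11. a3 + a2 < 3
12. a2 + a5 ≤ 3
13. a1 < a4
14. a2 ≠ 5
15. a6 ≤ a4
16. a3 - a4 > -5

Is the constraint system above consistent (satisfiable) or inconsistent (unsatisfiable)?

From constraints 9 and 15: a4 ≥ a6 and a6 ≥ 3, so a4 ≥ 3. From constraints 5 and 10: a4 ≤ a5 and a5 ≤ 1, so a4 ≤ 1. But 1 < 3, so no value of a4 works.

Unsatisfiable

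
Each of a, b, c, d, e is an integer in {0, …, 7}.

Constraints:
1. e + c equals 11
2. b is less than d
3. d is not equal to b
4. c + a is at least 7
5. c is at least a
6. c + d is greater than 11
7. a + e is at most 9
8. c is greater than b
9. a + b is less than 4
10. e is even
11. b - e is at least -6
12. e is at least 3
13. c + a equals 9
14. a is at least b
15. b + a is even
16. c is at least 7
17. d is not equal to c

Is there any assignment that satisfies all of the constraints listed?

Satisfiable

Try a = 2, b = 0, c = 7, d = 6, e = 4.
Check constraint 1: e + c = 11; constraint 4: c + a = 9; constraint 6: c + d = 13. The remaining constraints are straightforward to verify.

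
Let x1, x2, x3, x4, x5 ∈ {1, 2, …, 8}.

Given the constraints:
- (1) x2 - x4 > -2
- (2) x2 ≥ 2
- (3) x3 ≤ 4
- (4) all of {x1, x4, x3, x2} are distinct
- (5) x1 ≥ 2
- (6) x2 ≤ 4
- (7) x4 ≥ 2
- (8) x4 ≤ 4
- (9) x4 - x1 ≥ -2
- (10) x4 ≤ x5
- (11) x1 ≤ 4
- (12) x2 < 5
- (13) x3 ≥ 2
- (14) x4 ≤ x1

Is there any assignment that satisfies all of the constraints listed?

Unsatisfiable

Constraints 2, 3, 5, 6, 7, 8, 11, and 13 confine each of x1, x4, x3, x2 to the 3 values {2, …, 4}.
Constraint 4 requires all 4 of them to be distinct, but only 3 values are available — impossible by the pigeonhole principle.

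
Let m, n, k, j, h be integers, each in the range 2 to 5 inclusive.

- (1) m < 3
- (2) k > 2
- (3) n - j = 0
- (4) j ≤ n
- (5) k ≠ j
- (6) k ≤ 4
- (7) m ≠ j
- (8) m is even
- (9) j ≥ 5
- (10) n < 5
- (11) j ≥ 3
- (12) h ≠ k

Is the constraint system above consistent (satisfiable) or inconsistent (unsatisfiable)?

Unsatisfiable

From constraints 4 and 9: n ≥ j and j ≥ 5, so n ≥ 5. From constraint 10: n ≤ 4. But 4 < 5, so no value of n works.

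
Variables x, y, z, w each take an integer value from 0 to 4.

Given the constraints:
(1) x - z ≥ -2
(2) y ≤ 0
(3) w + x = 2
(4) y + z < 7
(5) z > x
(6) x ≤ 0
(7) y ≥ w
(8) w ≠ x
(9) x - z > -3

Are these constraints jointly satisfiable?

From constraints 2 and 7: w ≤ y ≤ 0. From constraint 6: x ≤ 0. Hence w + x ≤ 0. But constraint 3 requires w + x = 2, and 2 > 0. Contradiction.

Unsatisfiable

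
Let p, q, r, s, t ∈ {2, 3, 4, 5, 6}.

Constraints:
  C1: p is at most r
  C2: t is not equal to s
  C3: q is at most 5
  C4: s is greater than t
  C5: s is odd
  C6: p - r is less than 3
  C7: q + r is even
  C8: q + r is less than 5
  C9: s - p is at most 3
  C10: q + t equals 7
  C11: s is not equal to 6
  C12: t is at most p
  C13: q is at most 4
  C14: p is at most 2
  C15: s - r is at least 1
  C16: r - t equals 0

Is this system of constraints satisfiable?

Unsatisfiable

From constraint 13: q ≤ 4. From constraints 12 and 14: t ≤ p ≤ 2. Hence q + t ≤ 6. But constraint 10 requires q + t = 7, and 7 > 6. Contradiction.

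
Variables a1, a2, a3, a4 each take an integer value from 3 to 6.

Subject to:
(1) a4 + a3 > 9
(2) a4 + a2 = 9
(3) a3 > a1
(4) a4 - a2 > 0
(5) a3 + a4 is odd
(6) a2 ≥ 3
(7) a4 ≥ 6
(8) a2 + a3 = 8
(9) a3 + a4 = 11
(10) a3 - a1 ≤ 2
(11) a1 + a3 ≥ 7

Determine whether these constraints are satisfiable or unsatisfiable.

Satisfiable

Setting (a1, a2, a3, a4) = (3, 3, 5, 6) satisfies everything: constraint 1: a4 + a3 = 11; constraint 2: a4 + a2 = 9; constraint 4: a4 - a2 = 3, and the others follow.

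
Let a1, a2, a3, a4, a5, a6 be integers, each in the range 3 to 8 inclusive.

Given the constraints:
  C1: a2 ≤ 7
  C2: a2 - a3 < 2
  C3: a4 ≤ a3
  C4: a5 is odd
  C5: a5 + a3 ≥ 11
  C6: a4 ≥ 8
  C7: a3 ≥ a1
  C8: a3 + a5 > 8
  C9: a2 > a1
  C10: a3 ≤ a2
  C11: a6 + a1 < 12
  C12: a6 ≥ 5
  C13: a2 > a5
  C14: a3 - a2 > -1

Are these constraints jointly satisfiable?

From constraints 3 and 6: a3 ≥ a4 and a4 ≥ 8, so a3 ≥ 8. From constraints 1 and 10: a3 ≤ a2 and a2 ≤ 7, so a3 ≤ 7. But 7 < 8, so no value of a3 works.

Unsatisfiable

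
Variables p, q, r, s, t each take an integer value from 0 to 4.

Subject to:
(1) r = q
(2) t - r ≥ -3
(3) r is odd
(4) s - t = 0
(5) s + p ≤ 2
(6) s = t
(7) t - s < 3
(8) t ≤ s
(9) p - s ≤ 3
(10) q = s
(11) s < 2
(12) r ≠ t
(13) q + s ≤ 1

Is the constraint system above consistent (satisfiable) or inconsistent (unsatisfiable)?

From constraints 1, 6, and 10, r = q = s = t, so r = t. But constraint 12 says r ≠ t. Contradiction.

Unsatisfiable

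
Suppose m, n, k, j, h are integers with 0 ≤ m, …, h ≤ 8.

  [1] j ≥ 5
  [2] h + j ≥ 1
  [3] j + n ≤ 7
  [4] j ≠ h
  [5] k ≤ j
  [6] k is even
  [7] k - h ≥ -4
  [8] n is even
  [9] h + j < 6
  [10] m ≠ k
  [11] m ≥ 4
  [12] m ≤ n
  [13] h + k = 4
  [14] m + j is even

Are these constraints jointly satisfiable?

Unsatisfiable

From constraint 1: j ≥ 5. From constraints 11 and 12: n ≥ m ≥ 4. Hence j + n ≥ 9. But constraint 3 requires j + n ≤ 7, and 7 < 9. Contradiction.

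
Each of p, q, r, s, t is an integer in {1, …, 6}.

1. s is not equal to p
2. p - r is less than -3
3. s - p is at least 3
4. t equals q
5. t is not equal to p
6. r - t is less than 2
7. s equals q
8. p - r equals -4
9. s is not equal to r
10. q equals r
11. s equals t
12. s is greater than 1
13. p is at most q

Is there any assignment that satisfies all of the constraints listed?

Unsatisfiable

From constraints 4, 10, and 11, s = t = q = r, so s = r. But constraint 9 says s ≠ r. Contradiction.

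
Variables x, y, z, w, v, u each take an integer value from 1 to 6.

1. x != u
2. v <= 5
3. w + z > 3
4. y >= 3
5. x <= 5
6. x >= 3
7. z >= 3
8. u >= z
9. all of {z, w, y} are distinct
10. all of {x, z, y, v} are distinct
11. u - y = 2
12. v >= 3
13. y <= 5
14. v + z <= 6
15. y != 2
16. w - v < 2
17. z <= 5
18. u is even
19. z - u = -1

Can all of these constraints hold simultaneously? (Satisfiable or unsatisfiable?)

Unsatisfiable

Constraints 2, 4, 5, 6, 7, 12, 13, and 17 confine each of x, z, y, v to the 3 values {3, …, 5}.
Constraint 10 requires all 4 of them to be distinct, but only 3 values are available — impossible by the pigeonhole principle.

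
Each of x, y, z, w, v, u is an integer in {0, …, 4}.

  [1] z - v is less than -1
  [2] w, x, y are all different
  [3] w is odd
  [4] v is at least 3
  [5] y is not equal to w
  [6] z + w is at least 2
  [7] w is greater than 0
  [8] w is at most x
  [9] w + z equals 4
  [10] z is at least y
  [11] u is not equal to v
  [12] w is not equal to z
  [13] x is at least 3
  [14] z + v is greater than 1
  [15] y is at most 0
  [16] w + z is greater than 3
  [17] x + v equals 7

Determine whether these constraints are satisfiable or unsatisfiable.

Satisfiable

Take x = 4, y = 0, z = 1, w = 3, v = 3, u = 0. Then constraint 1: z - v = -2; constraint 6: z + w = 4, and every other listed constraint is also met.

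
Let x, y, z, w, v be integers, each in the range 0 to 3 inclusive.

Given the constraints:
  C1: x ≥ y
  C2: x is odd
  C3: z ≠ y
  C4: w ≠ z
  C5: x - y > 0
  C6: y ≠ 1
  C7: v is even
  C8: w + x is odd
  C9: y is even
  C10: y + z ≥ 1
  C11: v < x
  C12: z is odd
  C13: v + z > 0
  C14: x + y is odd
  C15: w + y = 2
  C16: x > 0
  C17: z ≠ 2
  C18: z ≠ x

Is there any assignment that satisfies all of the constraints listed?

Satisfiable

Try x = 1, y = 0, z = 3, w = 2, v = 0.
Check constraint 5: x - y = 1; constraint 10: y + z = 3. The remaining constraints are straightforward to verify.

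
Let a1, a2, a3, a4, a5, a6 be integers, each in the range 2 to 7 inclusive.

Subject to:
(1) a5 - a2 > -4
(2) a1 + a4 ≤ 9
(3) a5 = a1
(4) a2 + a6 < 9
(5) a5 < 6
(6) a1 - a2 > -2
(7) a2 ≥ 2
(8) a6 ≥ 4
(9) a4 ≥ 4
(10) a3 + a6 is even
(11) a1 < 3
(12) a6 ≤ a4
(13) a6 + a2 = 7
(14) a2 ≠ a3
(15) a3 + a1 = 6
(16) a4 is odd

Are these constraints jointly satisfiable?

The assignment a1 = 2, a2 = 3, a3 = 4, a4 = 7, a5 = 2, a6 = 4 works:
  constraint 1 holds since a5 - a2 = -1.
  constraint 2 holds since a1 + a4 = 9.
The rest check out directly.

Satisfiable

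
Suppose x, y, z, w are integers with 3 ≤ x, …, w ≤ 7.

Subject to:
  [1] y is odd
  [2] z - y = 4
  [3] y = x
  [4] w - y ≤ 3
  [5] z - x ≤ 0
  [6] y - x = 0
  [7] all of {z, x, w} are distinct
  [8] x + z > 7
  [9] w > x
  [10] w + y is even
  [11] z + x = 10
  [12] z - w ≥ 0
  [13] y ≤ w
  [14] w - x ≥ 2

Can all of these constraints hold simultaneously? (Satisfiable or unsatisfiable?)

Unsatisfiable

Constraints 5, 12, and 14 give z − w ≥ 0, w − x ≥ 2, x − z ≥ 0.
Adding all 3 inequalities: the left sides telescope to 0, and the right sides sum to 0 + 2 + 0 = 2. So 0 ≥ 2, which is false.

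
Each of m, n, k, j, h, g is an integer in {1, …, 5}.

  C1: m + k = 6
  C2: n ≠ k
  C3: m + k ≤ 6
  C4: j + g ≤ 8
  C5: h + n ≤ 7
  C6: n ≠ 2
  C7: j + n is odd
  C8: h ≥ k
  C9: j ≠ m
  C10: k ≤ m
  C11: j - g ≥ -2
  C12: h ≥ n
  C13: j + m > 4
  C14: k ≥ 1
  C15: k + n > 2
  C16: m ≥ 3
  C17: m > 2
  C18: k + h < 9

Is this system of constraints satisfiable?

Satisfiable

Try m = 4, n = 1, k = 2, j = 2, h = 4, g = 4.
Check constraint 1: m + k = 6; constraint 3: m + k = 6. The remaining constraints are straightforward to verify.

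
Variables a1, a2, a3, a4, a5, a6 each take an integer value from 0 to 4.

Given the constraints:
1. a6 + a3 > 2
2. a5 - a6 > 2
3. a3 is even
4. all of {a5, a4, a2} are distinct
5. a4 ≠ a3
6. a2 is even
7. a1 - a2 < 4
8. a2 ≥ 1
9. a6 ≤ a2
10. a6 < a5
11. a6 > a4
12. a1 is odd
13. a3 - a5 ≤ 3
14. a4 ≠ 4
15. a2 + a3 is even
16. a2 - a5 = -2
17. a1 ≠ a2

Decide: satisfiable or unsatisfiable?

Satisfiable

Take a1 = 3, a2 = 2, a3 = 4, a4 = 0, a5 = 4, a6 = 1. Then constraint 1: a6 + a3 = 5; constraint 2: a5 - a6 = 3; constraint 7: a1 - a2 = 1, and every other listed constraint is also met.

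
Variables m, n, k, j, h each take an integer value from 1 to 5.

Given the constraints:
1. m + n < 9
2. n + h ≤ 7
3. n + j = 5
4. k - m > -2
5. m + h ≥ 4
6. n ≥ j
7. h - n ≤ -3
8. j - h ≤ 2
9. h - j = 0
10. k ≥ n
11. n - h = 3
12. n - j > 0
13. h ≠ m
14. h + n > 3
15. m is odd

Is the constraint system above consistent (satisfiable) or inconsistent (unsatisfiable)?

Satisfiable

Take m = 3, n = 4, k = 4, j = 1, h = 1. Then constraint 1: m + n = 7; constraint 2: n + h = 5, and every other listed constraint is also met.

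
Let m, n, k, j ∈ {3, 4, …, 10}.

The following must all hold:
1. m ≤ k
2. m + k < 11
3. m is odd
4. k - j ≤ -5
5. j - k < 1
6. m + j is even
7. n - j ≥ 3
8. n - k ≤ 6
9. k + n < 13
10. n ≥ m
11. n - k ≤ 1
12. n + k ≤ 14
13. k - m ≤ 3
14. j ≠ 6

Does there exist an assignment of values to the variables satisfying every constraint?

Constraints 4, 7, and 8 give j − k ≥ 5, k − n ≥ -6, n − j ≥ 3.
Adding all 3 inequalities: the left sides telescope to 0, and the right sides sum to 5 + (-6) + 3 = 2. So 0 ≥ 2, which is false.

Unsatisfiable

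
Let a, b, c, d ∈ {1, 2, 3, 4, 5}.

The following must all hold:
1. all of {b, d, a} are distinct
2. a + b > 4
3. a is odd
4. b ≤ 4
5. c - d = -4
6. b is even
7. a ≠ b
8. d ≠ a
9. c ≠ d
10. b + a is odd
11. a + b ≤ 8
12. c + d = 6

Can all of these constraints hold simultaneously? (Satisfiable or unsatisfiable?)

Take a = 1, b = 4, c = 1, d = 5. Then constraint 2: a + b = 5; constraint 5: c - d = -4; constraint 11: a + b = 5, and every other listed constraint is also met.

Satisfiable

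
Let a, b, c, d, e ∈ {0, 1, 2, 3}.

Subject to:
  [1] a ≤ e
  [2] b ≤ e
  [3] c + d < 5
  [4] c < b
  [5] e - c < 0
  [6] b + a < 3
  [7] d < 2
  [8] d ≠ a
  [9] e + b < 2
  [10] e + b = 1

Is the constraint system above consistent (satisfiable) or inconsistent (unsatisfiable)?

Constraints 2, 4, and 5 give c < b, b ≤ e, e < c. Chaining: c < b ≤ e < c, which forces c < c — impossible.

Unsatisfiable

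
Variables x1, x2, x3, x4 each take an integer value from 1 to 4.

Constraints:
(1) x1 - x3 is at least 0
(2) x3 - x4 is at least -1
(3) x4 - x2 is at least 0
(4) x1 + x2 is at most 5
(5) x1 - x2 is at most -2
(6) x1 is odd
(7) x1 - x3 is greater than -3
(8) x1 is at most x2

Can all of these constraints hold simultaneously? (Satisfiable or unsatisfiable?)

Constraints 1, 2, 3, and 5 give x2 − x1 ≥ 2, x1 − x3 ≥ 0, x3 − x4 ≥ -1, x4 − x2 ≥ 0.
Adding all 4 inequalities: the left sides telescope to 0, and the right sides sum to 2 + 0 + (-1) + 0 = 1. So 0 ≥ 1, which is false.

Unsatisfiable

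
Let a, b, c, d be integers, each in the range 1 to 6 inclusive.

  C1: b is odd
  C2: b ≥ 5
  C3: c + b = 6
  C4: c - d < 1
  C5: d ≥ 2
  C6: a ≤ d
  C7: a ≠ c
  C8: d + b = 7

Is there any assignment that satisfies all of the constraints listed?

The assignment a = 2, b = 5, c = 1, d = 2 works:
  constraint 3 holds since c + b = 6.
  constraint 4 holds since c - d = -1.
The rest check out directly.

Satisfiable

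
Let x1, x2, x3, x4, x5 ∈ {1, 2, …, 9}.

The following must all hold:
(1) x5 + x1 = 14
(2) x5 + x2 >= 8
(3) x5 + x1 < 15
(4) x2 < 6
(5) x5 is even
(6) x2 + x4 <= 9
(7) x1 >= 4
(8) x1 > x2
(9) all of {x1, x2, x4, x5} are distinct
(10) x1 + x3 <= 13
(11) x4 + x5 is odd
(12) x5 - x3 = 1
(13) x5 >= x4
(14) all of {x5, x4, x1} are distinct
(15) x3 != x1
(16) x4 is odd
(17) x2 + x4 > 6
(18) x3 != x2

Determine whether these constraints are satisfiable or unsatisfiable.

The assignment x1 = 8, x2 = 3, x3 = 5, x4 = 5, x5 = 6 works:
  constraint 1 holds since x5 + x1 = 14.
  constraint 2 holds since x5 + x2 = 9.
  constraint 3 holds since x5 + x1 = 14.
The rest check out directly.

Satisfiable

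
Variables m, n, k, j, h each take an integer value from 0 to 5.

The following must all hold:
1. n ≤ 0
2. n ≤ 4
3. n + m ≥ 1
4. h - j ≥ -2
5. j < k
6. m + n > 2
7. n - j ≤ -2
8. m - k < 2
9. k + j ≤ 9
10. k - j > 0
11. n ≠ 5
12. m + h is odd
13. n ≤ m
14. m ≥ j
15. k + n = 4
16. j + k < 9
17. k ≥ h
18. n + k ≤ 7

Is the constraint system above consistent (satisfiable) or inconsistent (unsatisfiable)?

Setting (m, n, k, j, h) = (3, 0, 4, 2, 2) satisfies everything: constraint 3: n + m = 3; constraint 4: h - j = 0; constraint 6: m + n = 3, and the others follow.

Satisfiable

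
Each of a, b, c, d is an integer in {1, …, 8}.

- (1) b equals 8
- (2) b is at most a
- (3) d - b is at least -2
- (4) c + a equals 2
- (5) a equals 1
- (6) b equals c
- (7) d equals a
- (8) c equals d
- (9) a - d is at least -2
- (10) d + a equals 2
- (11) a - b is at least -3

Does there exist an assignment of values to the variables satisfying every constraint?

Constraint 1 fixes b = 8 and constraint 5 fixes a = 1. Constraints 6, 7, and 8 give b = c = d = a, so b = a. But 8 ≠ 1 — contradiction.

Unsatisfiable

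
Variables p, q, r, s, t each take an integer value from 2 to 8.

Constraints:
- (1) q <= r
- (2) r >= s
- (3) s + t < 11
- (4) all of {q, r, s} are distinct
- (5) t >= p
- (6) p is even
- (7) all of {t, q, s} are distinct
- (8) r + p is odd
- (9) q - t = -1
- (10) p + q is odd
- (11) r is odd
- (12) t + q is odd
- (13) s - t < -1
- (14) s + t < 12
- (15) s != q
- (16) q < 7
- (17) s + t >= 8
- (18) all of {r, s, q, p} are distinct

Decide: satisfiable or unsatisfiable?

Satisfiable

One satisfying assignment is p = 6, q = 5, r = 7, s = 3, t = 6.
For the less obvious constraints — constraint 3: s + t = 9; constraint 9: q - t = -1; constraint 13: s - t = -3 — and the others hold by inspection.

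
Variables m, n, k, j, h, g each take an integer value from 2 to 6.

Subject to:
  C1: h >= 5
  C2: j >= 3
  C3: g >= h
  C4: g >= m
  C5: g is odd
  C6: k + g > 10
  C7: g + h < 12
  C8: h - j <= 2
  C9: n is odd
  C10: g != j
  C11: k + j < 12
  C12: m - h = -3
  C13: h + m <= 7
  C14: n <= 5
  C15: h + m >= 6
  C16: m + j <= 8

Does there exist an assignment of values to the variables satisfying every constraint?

The assignment m = 2, n = 3, k = 6, j = 4, h = 5, g = 5 works:
  constraint 6 holds since k + g = 11.
  constraint 7 holds since g + h = 10.
  constraint 8 holds since h - j = 1.
The rest check out directly.

Satisfiable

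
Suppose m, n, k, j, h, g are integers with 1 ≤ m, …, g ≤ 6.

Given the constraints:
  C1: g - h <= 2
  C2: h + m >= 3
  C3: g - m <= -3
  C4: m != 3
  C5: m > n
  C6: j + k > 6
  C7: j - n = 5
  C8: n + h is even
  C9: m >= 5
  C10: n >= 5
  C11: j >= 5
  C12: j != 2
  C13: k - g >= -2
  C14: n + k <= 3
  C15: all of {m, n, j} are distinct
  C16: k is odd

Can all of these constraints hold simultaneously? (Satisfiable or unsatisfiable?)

Unsatisfiable

Constraints 9, 10, and 11 confine each of m, n, j to the 2 values {5, 6} (the domain already gives each ≤ 6).
Constraint 15 requires all 3 of them to be distinct, but only 2 values are available — impossible by the pigeonhole principle.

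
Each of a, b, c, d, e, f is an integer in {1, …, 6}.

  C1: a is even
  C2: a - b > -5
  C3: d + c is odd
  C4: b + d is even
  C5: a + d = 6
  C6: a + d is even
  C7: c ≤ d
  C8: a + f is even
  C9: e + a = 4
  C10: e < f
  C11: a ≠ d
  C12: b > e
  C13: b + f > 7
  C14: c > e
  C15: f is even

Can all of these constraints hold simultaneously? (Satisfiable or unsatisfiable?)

The assignment a = 2, b = 6, c = 3, d = 4, e = 2, f = 4 works:
  constraint 2 holds since a - b = -4.
  constraint 5 holds since a + d = 6.
The rest check out directly.

Satisfiable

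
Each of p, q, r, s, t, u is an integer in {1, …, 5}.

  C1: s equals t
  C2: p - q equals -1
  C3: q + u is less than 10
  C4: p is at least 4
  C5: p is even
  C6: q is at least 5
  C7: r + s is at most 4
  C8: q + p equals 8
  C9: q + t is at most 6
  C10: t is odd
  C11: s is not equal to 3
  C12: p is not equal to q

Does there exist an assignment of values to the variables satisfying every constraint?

Unsatisfiable

From constraint 6: q ≥ 5. From constraint 4: p ≥ 4. Hence q + p ≥ 9. But constraint 8 requires q + p = 8, and 8 < 9. Contradiction.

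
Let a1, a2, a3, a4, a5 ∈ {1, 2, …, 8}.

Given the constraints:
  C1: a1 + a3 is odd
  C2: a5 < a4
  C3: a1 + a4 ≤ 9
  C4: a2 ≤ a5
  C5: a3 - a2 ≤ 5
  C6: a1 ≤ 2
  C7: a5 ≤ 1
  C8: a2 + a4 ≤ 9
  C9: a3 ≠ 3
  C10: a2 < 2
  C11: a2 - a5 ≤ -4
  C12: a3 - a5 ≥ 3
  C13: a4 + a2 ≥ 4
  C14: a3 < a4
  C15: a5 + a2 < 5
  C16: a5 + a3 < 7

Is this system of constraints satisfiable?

Constraints 5, 11, and 12 give a3 − a5 ≥ 3, a5 − a2 ≥ 4, a2 − a3 ≥ -5.
Adding all 3 inequalities: the left sides telescope to 0, and the right sides sum to 3 + 4 + (-5) = 2. So 0 ≥ 2, which is false.

Unsatisfiable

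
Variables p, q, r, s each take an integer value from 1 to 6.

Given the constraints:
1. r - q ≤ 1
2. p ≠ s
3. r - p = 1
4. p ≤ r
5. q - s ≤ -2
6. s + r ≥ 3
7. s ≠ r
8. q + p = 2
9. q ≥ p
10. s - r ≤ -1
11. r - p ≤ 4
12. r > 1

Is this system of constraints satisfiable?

Constraints 1, 5, and 10 give q − r ≥ -1, r − s ≥ 1, s − q ≥ 2.
Adding all 3 inequalities: the left sides telescope to 0, and the right sides sum to (-1) + 1 + 2 = 2. So 0 ≥ 2, which is false.

Unsatisfiable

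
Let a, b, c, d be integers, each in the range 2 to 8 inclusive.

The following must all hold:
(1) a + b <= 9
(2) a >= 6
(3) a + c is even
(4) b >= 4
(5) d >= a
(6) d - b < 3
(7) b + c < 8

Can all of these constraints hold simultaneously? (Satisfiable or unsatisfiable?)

Unsatisfiable

From constraint 2: a ≥ 6. From constraint 4: b ≥ 4. Hence a + b ≥ 10. But constraint 1 requires a + b ≤ 9, and 9 < 10. Contradiction.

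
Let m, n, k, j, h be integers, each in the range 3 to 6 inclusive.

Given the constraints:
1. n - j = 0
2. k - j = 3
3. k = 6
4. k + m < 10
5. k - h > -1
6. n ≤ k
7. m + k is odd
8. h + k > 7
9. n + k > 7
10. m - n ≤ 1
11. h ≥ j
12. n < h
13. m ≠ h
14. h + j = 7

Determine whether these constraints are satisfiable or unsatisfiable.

Try m = 3, n = 3, k = 6, j = 3, h = 4.
Check constraint 1: n - j = 0; constraint 2: k - j = 3. The remaining constraints are straightforward to verify.

Satisfiable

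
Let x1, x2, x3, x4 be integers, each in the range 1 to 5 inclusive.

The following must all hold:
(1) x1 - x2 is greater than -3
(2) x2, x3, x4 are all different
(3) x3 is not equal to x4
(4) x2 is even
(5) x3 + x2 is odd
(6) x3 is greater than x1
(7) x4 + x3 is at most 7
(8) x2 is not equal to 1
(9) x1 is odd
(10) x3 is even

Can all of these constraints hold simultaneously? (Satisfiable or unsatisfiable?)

Unsatisfiable

Constraint 10 makes x3 even and constraint 4 makes x2 even, so x3 + x2 must be even. Constraint 5 says x3 + x2 is odd — contradiction.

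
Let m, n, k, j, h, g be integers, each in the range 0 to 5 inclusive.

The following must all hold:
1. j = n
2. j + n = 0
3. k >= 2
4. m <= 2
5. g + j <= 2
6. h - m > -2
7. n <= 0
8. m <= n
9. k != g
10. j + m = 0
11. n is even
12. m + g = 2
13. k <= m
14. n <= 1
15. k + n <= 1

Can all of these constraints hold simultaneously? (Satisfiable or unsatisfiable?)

Unsatisfiable

From constraints 3 and 13: m ≥ k and k ≥ 2, so m ≥ 2. From constraints 8 and 14: m ≤ n and n ≤ 1, so m ≤ 1. But 1 < 2, so no value of m works.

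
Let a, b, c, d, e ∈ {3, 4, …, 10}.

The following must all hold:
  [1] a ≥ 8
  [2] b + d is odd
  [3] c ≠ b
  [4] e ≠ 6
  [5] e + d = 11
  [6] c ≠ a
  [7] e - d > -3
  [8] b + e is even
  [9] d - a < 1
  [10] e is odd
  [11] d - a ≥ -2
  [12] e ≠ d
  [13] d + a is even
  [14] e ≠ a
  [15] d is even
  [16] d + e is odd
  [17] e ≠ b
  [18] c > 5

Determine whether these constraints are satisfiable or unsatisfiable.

The assignment a = 8, b = 3, c = 9, d = 6, e = 5 works:
  constraint 5 holds since e + d = 11.
  constraint 7 holds since e - d = -1.
The rest check out directly.

Satisfiable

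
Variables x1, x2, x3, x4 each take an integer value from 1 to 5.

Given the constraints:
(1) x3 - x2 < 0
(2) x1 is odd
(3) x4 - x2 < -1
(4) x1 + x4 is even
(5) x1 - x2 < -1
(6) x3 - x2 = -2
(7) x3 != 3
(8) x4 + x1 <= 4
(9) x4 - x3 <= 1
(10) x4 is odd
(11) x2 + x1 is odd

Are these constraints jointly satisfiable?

Satisfiable

Try x1 = 1, x2 = 4, x3 = 2, x4 = 1.
Check constraint 1: x3 - x2 = -2; constraint 3: x4 - x2 = -3. The remaining constraints are straightforward to verify.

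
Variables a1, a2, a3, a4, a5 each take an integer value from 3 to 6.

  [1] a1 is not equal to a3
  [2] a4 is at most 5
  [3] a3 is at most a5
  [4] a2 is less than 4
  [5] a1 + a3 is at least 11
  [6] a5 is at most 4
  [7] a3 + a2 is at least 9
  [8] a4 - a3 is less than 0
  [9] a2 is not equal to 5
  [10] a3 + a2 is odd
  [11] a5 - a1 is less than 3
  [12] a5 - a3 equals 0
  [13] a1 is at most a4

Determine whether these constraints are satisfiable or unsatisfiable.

Unsatisfiable

From constraints 2 and 13: a1 ≤ a4 ≤ 5. From constraints 3 and 6: a3 ≤ a5 ≤ 4. Hence a1 + a3 ≤ 9. But constraint 5 requires a1 + a3 ≥ 11, and 11 > 9. Contradiction.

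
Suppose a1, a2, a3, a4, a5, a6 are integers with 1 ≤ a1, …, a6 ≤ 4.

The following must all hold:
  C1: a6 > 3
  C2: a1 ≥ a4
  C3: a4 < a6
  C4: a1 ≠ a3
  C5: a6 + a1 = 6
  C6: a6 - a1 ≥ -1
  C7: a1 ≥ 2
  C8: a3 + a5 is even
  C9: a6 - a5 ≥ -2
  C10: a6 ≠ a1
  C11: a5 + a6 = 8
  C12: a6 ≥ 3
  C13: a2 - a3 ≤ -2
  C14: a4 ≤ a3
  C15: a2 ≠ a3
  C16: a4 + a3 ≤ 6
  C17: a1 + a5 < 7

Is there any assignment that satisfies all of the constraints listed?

Setting (a1, a2, a3, a4, a5, a6) = (2, 2, 4, 1, 4, 4) satisfies everything: constraint 5: a6 + a1 = 6; constraint 6: a6 - a1 = 2; constraint 9: a6 - a5 = 0, and the others follow.

Satisfiable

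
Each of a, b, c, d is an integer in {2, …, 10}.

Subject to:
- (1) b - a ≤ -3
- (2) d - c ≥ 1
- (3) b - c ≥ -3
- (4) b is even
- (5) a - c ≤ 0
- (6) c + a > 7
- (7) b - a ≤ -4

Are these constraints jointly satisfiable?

Constraints 3, 5, and 7 give a − b ≥ 4, b − c ≥ -3, c − a ≥ 0.
Adding all 3 inequalities: the left sides telescope to 0, and the right sides sum to 4 + (-3) + 0 = 1. So 0 ≥ 1, which is false.

Unsatisfiable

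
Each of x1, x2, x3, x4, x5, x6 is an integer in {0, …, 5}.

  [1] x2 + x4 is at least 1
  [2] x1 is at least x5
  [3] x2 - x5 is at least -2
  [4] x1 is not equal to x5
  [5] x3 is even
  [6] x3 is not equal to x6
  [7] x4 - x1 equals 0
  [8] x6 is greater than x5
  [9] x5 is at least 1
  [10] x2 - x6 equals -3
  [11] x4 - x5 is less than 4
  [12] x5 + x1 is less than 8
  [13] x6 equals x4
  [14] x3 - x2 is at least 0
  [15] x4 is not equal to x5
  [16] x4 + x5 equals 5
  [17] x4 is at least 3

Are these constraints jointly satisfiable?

Satisfiable

One satisfying assignment is x1 = 3, x2 = 0, x3 = 2, x4 = 3, x5 = 2, x6 = 3.
For the less obvious constraints — constraint 1: x2 + x4 = 3; constraint 3: x2 - x5 = -2; constraint 7: x4 - x1 = 0 — and the others hold by inspection.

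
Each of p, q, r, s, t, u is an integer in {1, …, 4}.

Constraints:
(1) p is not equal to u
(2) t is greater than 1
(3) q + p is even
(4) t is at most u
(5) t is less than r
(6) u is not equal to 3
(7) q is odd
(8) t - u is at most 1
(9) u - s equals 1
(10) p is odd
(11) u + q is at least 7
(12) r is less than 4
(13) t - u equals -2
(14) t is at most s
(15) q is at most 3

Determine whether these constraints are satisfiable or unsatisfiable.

Satisfiable

Try p = 1, q = 3, r = 3, s = 3, t = 2, u = 4.
Check constraint 8: t - u = -2; constraint 9: u - s = 1. The remaining constraints are straightforward to verify.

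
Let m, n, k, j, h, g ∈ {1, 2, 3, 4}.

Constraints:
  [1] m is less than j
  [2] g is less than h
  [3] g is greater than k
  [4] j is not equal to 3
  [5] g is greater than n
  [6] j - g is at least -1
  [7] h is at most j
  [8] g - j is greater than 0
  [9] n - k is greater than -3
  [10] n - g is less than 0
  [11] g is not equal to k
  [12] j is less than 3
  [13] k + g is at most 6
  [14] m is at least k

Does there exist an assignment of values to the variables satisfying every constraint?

Unsatisfiable

Constraints 2, 7, and 8 give j < g, g < h, h ≤ j. Chaining: j < g < h ≤ j, which forces j < j — impossible.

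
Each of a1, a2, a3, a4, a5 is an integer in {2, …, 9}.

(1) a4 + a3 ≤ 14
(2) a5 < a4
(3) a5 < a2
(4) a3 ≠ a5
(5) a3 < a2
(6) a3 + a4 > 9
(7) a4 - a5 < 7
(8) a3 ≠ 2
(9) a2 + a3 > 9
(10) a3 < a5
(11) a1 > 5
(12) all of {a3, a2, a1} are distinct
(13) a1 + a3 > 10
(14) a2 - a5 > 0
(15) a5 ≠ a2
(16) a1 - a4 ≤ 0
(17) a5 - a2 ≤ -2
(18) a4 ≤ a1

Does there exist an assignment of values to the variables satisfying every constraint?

Satisfiable

Setting (a1, a2, a3, a4, a5) = (9, 7, 3, 9, 4) satisfies everything: constraint 1: a4 + a3 = 12; constraint 6: a3 + a4 = 12, and the others follow.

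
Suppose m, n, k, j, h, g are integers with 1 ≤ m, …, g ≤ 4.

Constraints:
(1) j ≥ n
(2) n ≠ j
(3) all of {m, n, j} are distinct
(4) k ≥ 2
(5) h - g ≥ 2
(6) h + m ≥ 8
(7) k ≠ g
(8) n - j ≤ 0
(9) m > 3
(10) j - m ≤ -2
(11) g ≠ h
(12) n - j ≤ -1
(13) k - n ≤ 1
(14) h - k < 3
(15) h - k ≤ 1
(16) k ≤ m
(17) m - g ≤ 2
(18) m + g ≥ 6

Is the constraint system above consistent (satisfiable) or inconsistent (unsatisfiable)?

Unsatisfiable

Constraints 5, 10, 12, 13, 15, and 17 give h − g ≥ 2, g − m ≥ -2, m − j ≥ 2, j − n ≥ 1, n − k ≥ -1, k − h ≥ -1.
Adding all 6 inequalities: the left sides telescope to 0, and the right sides sum to 2 + (-2) + 2 + 1 + (-1) + (-1) = 1. So 0 ≥ 1, which is false.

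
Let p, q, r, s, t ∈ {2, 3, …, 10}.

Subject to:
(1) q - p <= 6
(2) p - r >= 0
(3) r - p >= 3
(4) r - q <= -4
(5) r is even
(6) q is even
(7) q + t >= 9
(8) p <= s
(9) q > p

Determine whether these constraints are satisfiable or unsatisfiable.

Unsatisfiable

Constraints 1, 3, and 4 give r − p ≥ 3, p − q ≥ -6, q − r ≥ 4.
Adding all 3 inequalities: the left sides telescope to 0, and the right sides sum to 3 + (-6) + 4 = 1. So 0 ≥ 1, which is false.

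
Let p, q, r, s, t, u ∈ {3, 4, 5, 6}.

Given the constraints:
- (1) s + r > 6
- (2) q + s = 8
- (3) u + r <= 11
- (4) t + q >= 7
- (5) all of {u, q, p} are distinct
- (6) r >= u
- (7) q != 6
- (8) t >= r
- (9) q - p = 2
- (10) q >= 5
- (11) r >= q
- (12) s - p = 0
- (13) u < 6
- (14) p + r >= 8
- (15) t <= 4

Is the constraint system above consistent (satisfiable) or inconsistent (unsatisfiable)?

Unsatisfiable

From constraints 10 and 11: r ≥ q and q ≥ 5, so r ≥ 5. From constraints 8 and 15: r ≤ t and t ≤ 4, so r ≤ 4. But 4 < 5, so no value of r works.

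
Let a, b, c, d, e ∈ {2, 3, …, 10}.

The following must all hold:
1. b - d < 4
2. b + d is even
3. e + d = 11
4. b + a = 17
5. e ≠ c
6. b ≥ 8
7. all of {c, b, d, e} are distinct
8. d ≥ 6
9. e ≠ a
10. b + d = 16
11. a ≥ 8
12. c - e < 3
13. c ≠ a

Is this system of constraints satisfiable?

One satisfying assignment is a = 8, b = 9, c = 5, d = 7, e = 4.
For the less obvious constraints — constraint 1: b - d = 2; constraint 3: e + d = 11; constraint 4: b + a = 17 — and the others hold by inspection.

Satisfiable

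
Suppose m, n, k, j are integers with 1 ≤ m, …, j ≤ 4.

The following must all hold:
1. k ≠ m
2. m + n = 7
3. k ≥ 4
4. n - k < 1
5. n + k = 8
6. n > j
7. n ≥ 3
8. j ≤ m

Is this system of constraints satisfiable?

One satisfying assignment is m = 3, n = 4, k = 4, j = 3.
For the less obvious constraints — constraint 2: m + n = 7; constraint 4: n - k = 0 — and the others hold by inspection.

Satisfiable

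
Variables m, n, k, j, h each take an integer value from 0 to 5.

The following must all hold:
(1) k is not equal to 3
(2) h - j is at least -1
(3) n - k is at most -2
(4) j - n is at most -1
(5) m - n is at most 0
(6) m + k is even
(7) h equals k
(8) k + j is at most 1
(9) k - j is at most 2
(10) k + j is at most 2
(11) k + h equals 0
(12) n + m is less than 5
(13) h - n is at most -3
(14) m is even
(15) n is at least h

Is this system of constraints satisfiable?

Constraints 2, 3, 9, and 13 give n − h ≥ 3, h − j ≥ -1, j − k ≥ -2, k − n ≥ 2.
Adding all 4 inequalities: the left sides telescope to 0, and the right sides sum to 3 + (-1) + (-2) + 2 = 2. So 0 ≥ 2, which is false.

Unsatisfiable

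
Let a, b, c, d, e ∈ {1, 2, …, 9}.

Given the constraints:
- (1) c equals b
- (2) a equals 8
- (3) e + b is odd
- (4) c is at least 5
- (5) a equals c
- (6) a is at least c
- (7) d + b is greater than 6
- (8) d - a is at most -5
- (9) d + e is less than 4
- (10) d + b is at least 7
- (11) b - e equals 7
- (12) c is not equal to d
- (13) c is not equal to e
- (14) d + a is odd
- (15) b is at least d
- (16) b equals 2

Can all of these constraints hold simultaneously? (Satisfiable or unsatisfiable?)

Unsatisfiable

Constraint 2 fixes a = 8 and constraint 16 fixes b = 2. Constraints 1 and 5 give a = c = b, so a = b. But 8 ≠ 2 — contradiction.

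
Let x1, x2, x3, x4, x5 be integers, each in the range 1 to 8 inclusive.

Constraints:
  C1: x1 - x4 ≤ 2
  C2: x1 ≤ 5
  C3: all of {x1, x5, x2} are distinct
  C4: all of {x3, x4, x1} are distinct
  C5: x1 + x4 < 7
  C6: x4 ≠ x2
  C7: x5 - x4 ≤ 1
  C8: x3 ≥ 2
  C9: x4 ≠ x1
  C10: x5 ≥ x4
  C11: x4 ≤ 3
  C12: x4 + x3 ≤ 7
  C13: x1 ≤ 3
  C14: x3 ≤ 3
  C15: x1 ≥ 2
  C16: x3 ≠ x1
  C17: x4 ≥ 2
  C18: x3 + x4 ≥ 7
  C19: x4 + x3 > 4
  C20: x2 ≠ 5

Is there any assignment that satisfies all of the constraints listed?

Unsatisfiable

Constraints 8, 11, 13, 14, 15, and 17 confine each of x3, x4, x1 to the 2 values {2, 3}.
Constraint 4 requires all 3 of them to be distinct, but only 2 values are available — impossible by the pigeonhole principle.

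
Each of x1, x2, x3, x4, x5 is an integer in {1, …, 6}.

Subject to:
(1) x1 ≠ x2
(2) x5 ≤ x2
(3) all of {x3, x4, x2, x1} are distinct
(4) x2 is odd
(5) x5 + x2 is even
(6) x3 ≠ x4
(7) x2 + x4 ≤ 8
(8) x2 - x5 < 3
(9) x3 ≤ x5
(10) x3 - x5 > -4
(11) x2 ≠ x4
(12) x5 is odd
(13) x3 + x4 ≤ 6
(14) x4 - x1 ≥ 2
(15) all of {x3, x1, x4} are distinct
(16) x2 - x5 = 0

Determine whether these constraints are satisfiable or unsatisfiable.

Satisfiable

Try x1 = 2, x2 = 3, x3 = 1, x4 = 5, x5 = 3.
Check constraint 7: x2 + x4 = 8; constraint 8: x2 - x5 = 0. The remaining constraints are straightforward to verify.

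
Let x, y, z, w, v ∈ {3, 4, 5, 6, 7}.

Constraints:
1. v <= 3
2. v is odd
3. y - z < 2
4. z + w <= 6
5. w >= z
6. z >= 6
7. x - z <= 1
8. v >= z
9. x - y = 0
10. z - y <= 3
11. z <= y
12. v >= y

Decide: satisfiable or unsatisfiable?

Unsatisfiable

From constraints 6 and 11: y ≥ z and z ≥ 6, so y ≥ 6. From constraints 1 and 12: y ≤ v and v ≤ 3, so y ≤ 3. But 3 < 6, so no value of y works.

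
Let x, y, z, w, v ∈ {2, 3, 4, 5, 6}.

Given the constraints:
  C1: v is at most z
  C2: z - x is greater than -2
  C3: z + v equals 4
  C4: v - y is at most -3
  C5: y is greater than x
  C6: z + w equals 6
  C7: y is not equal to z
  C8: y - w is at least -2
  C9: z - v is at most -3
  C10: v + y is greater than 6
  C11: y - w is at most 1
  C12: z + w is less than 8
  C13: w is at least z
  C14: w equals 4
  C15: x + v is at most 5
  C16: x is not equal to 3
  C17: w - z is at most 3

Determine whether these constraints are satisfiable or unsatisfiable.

Constraints 4, 9, 11, and 17 give z − w ≥ -3, w − y ≥ -1, y − v ≥ 3, v − z ≥ 3.
Adding all 4 inequalities: the left sides telescope to 0, and the right sides sum to (-3) + (-1) + 3 + 3 = 2. So 0 ≥ 2, which is false.

Unsatisfiable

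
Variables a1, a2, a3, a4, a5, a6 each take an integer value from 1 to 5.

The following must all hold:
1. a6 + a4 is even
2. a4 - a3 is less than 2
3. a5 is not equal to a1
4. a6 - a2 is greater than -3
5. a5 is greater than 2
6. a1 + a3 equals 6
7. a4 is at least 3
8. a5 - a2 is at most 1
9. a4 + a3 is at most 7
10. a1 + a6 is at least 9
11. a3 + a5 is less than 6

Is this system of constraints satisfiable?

Take a1 = 4, a2 = 5, a3 = 2, a4 = 3, a5 = 3, a6 = 5. Then constraint 2: a4 - a3 = 1; constraint 4: a6 - a2 = 0, and every other listed constraint is also met.

Satisfiable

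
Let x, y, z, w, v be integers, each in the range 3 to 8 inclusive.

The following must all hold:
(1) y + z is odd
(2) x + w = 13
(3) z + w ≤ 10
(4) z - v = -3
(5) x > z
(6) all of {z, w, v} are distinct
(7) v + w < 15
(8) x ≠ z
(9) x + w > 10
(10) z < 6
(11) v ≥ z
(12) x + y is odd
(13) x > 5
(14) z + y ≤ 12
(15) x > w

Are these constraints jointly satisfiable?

Satisfiable

Try x = 8, y = 7, z = 4, w = 5, v = 7.
Check constraint 2: x + w = 13; constraint 3: z + w = 9. The remaining constraints are straightforward to verify.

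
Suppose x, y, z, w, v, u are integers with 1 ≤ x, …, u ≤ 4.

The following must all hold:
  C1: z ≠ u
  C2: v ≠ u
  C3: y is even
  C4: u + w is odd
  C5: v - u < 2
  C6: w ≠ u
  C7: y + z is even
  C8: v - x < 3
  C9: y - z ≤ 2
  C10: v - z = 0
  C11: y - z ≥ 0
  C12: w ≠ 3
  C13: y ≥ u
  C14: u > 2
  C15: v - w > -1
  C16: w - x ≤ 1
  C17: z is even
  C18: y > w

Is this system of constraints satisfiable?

Take x = 4, y = 4, z = 4, w = 2, v = 4, u = 3. Then constraint 5: v - u = 1; constraint 8: v - x = 0; constraint 9: y - z = 0, and every other listed constraint is also met.

Satisfiable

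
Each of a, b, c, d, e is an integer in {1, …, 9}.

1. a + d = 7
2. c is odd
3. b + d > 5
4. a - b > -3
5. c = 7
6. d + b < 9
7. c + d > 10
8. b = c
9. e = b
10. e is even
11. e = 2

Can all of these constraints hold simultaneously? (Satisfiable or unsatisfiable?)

Unsatisfiable

Constraint 11 fixes e = 2 and constraint 5 fixes c = 7. Constraints 8 and 9 give e = b = c, so e = c. But 2 ≠ 7 — contradiction.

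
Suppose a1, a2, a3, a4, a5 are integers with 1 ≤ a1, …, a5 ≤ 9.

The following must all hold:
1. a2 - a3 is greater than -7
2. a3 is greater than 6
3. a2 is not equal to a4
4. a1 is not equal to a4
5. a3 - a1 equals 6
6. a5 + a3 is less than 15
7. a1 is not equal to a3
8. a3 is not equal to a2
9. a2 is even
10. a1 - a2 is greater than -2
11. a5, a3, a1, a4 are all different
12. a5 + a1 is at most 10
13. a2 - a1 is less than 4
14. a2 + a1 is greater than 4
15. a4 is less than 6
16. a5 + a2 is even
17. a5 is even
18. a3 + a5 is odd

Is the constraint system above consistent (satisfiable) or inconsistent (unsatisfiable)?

The assignment a1 = 3, a2 = 4, a3 = 9, a4 = 5, a5 = 4 works:
  constraint 1 holds since a2 - a3 = -5.
  constraint 5 holds since a3 - a1 = 6.
The rest check out directly.

Satisfiable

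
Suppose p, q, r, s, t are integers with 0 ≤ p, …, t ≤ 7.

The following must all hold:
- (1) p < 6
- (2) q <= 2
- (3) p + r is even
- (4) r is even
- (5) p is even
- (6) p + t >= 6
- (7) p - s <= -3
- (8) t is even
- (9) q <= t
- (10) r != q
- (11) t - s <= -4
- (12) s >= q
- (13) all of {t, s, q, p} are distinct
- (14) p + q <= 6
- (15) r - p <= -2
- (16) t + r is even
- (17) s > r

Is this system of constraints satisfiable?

Satisfiable

The assignment p = 4, q = 0, r = 2, s = 7, t = 2 works:
  constraint 6 holds since p + t = 6.
  constraint 7 holds since p - s = -3.
  constraint 11 holds since t - s = -5.
The rest check out directly.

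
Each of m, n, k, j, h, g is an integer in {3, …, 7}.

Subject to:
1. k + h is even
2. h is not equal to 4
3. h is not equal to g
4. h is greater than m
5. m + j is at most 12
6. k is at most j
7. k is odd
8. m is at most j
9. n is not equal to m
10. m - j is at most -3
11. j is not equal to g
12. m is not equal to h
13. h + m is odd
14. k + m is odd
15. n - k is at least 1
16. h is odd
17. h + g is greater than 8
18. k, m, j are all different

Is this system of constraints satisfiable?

One satisfying assignment is m = 4, n = 5, k = 3, j = 7, h = 7, g = 4.
For the less obvious constraints — constraint 5: m + j = 11; constraint 10: m - j = -3; constraint 15: n - k = 2 — and the others hold by inspection.

Satisfiable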